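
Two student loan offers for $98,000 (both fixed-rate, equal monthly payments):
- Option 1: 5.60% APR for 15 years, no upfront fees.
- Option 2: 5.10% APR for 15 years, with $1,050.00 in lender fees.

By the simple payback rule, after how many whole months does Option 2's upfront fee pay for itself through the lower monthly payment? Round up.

Option 1: at 5.60% the monthly rate is 0.0046667, so the payment is 98,000 × 0.0046667 / (1 − 1.0046667^−180) = $805.95.
Option 2: at 5.10% the monthly rate is 0.0042500, so the payment is 98,000 × 0.0042500 / (1 − 1.0042500^−180) = $780.09.
Monthly savings = $805.95 − $780.09 = $25.86.
Break-even = $1,050.00 / $25.86 = 40.60 → 41 months.

41 months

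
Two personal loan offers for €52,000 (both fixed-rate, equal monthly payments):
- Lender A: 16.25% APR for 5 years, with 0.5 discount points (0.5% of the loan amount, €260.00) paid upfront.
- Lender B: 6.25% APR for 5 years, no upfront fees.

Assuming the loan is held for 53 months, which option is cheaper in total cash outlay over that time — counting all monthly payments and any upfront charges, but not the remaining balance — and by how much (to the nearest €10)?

Lender A: at 16.25% the monthly rate is 0.0135417, so the payment is 52,000 × 0.0135417 / (1 − 1.0135417^−60) = €1,271.46.
Lender B: monthly rate = 6.25%/12 = 0.0052083; payment = 52,000 × 0.0052083 / (1 − (1+0.0052083)^−60) = €1,011.36.
Over 53 months: Lender A costs 53 × €1,271.46 + €260.00 = €67,647.38; Lender B costs 53 × €1,011.36 = €53,602.08.
Lender B is cheaper by €67,647.38 − €53,602.08 = €14,045.30.

Lender B by €14,050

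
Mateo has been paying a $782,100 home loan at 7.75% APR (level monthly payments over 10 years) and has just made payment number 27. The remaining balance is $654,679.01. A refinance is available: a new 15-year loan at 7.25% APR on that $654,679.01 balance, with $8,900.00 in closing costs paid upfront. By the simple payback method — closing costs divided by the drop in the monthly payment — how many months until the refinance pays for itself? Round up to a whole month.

3 months

Current payment = 782,100 × 7.75%/12 / (1 − (1+0.0064583)^−120) = $9,386.03.
Refinanced payment = 654,679.01 × 0.0060417 / (1 − (1+0.0060417)^−180) = $5,976.32.
Monthly savings = $9,386.03 − $5,976.32 = $3,409.71.
Break-even = $8,900.00 / $3,409.71 = 2.61 → 3 months.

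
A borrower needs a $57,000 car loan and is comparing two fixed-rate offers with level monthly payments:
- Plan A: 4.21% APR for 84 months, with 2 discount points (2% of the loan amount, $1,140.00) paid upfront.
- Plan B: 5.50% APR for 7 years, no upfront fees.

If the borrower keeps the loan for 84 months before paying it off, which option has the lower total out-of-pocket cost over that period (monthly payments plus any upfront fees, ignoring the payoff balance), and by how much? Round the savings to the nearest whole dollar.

Plan A: monthly rate = 4.21%/12 = 0.0035083; payment = 57,000 × 0.0035083 / (1 − (1+0.0035083)^−84) = $784.64.
Plan B: at 5.50% the monthly rate is 0.0045833, so the payment is 57,000 × 0.0045833 / (1 − 1.0045833^−84) = $819.09.
Over 84 months: Plan A costs 84 × $784.64 + $1,140.00 = $67,049.76; Plan B costs 84 × $819.09 = $68,803.56.
Plan A is cheaper by $68,803.56 − $67,049.76 = $1,753.80.

Plan A by $1,754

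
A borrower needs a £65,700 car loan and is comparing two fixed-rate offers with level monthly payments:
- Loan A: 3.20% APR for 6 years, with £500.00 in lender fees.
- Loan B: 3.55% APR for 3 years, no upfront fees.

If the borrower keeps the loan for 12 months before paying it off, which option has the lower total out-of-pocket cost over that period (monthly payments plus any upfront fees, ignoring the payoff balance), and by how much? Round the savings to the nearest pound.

Loan A by £10,570

Loan A: at 3.20% the monthly rate is 0.0026667, so the payment is 65,700 × 0.0026667 / (1 − 1.0026667^−72) = £1,004.11.
Loan B: at 3.55% the monthly rate is 0.0029583, so the payment is 65,700 × 0.0029583 / (1 − 1.0029583^−36) = £1,926.60.
Over 12 months: Loan A costs 12 × £1,004.11 + £500.00 = £12,549.32; Loan B costs 12 × £1,926.60 = £23,119.20.
Loan A is cheaper by £23,119.20 − £12,549.32 = £10,569.88.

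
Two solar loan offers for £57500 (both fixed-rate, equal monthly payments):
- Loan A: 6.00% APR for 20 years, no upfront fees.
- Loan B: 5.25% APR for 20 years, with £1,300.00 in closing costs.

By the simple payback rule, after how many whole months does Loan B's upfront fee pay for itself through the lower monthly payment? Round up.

54 months

Loan A: at 6.00% the monthly rate is 0.0050000, so the payment is 57,500 × 0.0050000 / (1 − 1.0050000^−240) = £411.95.
Loan B: monthly rate = 5.25%/12 = 0.0043750; payment = 57,500 × 0.0043750 / (1 − (1+0.0043750)^−240) = £387.46.
Monthly savings = £411.95 − £387.46 = £24.49.
Break-even = £1,300.00 / £24.49 = 53.08 → 54 months.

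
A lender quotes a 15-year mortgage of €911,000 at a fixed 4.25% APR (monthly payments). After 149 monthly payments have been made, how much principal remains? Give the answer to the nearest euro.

€200,867

With monthly rate i = 4.25%/12 = 0.0035417, the balance after k of n payments is P · [(1+i)^n − (1+i)^k] / [(1+i)^n − 1].
(1+0.0035417)^180 = 1.88961622 and (1+0.0035417)^149 = 1.69346386, so the balance is 911,000 × (1.88961622 − 1.69346386) / (1.88961622 − 1) = €200,867.30.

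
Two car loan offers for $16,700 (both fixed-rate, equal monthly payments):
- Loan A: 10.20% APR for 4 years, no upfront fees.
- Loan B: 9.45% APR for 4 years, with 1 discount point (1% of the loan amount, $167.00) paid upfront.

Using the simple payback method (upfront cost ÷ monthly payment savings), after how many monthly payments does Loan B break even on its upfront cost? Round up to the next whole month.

28 months

Loan A: monthly rate = 10.2%/12 = 0.0085000; payment = 16,700 × 0.0085000 / (1 − (1+0.0085000)^−48) = $425.16.
Loan B: monthly rate = 9.45%/12 = 0.0078750; payment = 16,700 × 0.0078750 / (1 − (1+0.0078750)^−48) = $419.16.
Monthly savings = $425.16 − $419.16 = $6.00.
Break-even = $167.00 / $6.00 = 27.83 → 28 months.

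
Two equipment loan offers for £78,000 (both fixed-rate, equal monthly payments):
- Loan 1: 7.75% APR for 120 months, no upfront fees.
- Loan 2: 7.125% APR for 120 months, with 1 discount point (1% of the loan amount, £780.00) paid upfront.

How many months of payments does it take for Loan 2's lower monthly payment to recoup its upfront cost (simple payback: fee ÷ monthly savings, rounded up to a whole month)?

31 months

Loan 1: monthly rate = 7.75%/12 = 0.0064583; payment = 78,000 × 0.0064583 / (1 − (1+0.0064583)^−120) = £936.08.
Loan 2: at 7.125% the monthly rate is 0.0059375, so the payment is 78,000 × 0.0059375 / (1 − 1.0059375^−120) = £910.68.
Monthly savings = £936.08 − £910.68 = £25.40.
Break-even = £780.00 / £25.40 = 30.71 → 31 months.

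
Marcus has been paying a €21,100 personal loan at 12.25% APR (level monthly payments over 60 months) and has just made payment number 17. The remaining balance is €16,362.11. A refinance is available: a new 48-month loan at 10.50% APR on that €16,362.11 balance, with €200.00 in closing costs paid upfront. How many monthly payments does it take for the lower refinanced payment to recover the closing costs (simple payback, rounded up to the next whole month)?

4 months

Current payment = 21,100 × 12.25%/12 / (1 − (1+0.0102083)^−60) = €472.03.
Refinanced payment = 16,362.11 × 0.0087500 / (1 − (1+0.0087500)^−48) = €418.93.
Monthly savings = €472.03 − €418.93 = €53.10.
Break-even = €200.00 / €53.10 = 3.77 → 4 months.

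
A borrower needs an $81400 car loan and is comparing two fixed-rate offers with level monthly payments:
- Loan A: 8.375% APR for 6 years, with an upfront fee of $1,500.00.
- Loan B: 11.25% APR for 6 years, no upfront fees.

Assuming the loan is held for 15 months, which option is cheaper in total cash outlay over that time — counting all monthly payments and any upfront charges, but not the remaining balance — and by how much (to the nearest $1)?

Loan A by $265

Loan A: at 8.375% the monthly rate is 0.0069792, so the payment is 81,400 × 0.0069792 / (1 − 1.0069792^−72) = $1,442.16.
Loan B: monthly rate = 11.25%/12 = 0.0093750; payment = 81,400 × 0.0093750 / (1 − (1+0.0093750)^−72) = $1,559.82.
Over 15 months: Loan A costs 15 × $1,442.16 + $1,500.00 = $23,132.40; Loan B costs 15 × $1,559.82 = $23,397.30.
Loan A is cheaper by $23,397.30 − $23,132.40 = $264.90.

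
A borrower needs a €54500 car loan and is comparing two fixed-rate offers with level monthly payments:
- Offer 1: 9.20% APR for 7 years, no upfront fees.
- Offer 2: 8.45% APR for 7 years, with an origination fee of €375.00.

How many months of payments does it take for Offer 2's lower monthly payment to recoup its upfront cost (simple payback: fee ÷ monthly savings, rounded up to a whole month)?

Offer 1: at 9.20% the monthly rate is 0.0076667, so the payment is 54,500 × 0.0076667 / (1 − 1.0076667^−84) = €882.40.
Offer 2: monthly rate = 8.45%/12 = 0.0070417; payment = 54,500 × 0.0070417 / (1 − (1+0.0070417)^−84) = €861.72.
Monthly savings = €882.40 − €861.72 = €20.68.
Break-even = €375.00 / €20.68 = 18.13 → 19 months.

19 months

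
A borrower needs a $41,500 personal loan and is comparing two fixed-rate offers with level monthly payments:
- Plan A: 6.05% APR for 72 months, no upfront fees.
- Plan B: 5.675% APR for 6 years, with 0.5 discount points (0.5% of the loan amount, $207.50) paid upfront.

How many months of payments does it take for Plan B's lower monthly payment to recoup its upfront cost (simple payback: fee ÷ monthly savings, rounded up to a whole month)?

Plan A: at 6.05% the monthly rate is 0.0050417, so the payment is 41,500 × 0.0050417 / (1 − 1.0050417^−72) = $688.75.
Plan B: at 5.675% the monthly rate is 0.0047292, so the payment is 41,500 × 0.0047292 / (1 − 1.0047292^−72) = $681.43.
Monthly savings = $688.75 − $681.43 = $7.32.
Break-even = $207.50 / $7.32 = 28.35 → 29 months.

29 months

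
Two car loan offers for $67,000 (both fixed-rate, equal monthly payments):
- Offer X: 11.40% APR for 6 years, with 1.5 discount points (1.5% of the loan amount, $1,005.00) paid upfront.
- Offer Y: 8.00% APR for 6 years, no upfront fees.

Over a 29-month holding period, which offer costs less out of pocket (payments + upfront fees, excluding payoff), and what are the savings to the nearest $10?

Offer Y by $4,320

Offer X: at 11.40% the monthly rate is 0.0095000, so the payment is 67,000 × 0.0095000 / (1 − 1.0095000^−72) = $1,289.05.
Offer Y: monthly rate = 8%/12 = 0.0066667; payment = 67,000 × 0.0066667 / (1 − (1+0.0066667)^−72) = $1,174.73.
Over 29 months: Offer X costs 29 × $1,289.05 + $1,005.00 = $38,387.45; Offer Y costs 29 × $1,174.73 = $34,067.17.
Offer Y is cheaper by $38,387.45 − $34,067.17 = $4,320.28.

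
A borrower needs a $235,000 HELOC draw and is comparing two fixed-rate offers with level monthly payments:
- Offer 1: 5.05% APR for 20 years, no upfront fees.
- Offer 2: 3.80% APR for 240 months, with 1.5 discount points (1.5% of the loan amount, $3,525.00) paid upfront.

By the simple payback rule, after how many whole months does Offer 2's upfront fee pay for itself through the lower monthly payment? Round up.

Offer 1: at 5.05% the monthly rate is 0.0042083, so the payment is 235,000 × 0.0042083 / (1 − 1.0042083^−240) = $1,557.39.
Offer 2: at 3.80% the monthly rate is 0.0031667, so the payment is 235,000 × 0.0031667 / (1 − 1.0031667^−240) = $1,399.41.
Monthly savings = $1,557.39 − $1,399.41 = $157.98.
Break-even = $3,525.00 / $157.98 = 22.31 → 23 months.

23 months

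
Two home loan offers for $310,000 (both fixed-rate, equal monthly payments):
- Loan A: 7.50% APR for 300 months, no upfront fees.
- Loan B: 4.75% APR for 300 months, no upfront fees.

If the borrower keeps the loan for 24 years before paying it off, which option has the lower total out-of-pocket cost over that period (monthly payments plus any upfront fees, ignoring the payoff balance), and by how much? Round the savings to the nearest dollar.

Loan A: monthly rate = 7.5%/12 = 0.0062500; payment = 310,000 × 0.0062500 / (1 − (1+0.0062500)^−300) = $2,290.87.
Loan B: at 4.75% the monthly rate is 0.0039583, so the payment is 310,000 × 0.0039583 / (1 − 1.0039583^−300) = $1,767.36.
Over 288 months: Loan A costs 288 × $2,290.87 = $659,770.56; Loan B costs 288 × $1,767.36 = $508,999.68.
Loan B is cheaper by $659,770.56 − $508,999.68 = $150,770.88.

Loan B by $150,771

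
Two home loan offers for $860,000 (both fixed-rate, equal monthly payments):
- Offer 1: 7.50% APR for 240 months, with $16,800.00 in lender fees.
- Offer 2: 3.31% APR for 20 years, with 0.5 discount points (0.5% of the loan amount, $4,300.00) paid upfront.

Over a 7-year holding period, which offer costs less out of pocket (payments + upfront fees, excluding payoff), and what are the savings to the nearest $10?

Offer 2 by $182,520

Offer 1: monthly rate = 7.5%/12 = 0.0062500; payment = 860,000 × 0.0062500 / (1 − (1+0.0062500)^−240) = $6,928.10.
Offer 2: at 3.31% the monthly rate is 0.0027583, so the payment is 860,000 × 0.0027583 / (1 − 1.0027583^−240) = $4,904.10.
Over 84 months: Offer 1 costs 84 × $6,928.10 + $16,800.00 = $598,760.40; Offer 2 costs 84 × $4,904.10 + $4,300.00 = $416,244.40.
Offer 2 is cheaper by $598,760.40 − $416,244.40 = $182,516.00.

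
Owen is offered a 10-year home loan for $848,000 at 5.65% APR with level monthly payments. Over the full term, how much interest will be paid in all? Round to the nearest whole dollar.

Monthly rate = 5.65%/12 = 0.0047083; payment = 848,000 × 0.0047083 / (1 − (1+0.0047083)^−120) = $9,266.18.
Total paid = 120 × $9,266.18 = $1,111,941.60; interest = $1,111,941.60 − $848,000 = $263,941.60.

$263,942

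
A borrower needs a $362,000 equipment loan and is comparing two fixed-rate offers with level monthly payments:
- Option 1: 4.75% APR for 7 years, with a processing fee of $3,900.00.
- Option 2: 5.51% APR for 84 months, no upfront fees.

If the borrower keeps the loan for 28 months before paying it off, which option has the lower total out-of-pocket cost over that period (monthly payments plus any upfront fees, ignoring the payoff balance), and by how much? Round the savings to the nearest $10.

Option 1: monthly rate = 4.75%/12 = 0.0039583; payment = 362,000 × 0.0039583 / (1 − (1+0.0039583)^−84) = $5,074.06.
Option 2: at 5.51% the monthly rate is 0.0045917, so the payment is 362,000 × 0.0045917 / (1 − 1.0045917^−84) = $5,203.67.
Over 28 months: Option 1 costs 28 × $5,074.06 + $3,900.00 = $145,973.68; Option 2 costs 28 × $5,203.67 = $145,702.76.
Option 2 is cheaper by $145,973.68 − $145,702.76 = $270.92.

Option 2 by $270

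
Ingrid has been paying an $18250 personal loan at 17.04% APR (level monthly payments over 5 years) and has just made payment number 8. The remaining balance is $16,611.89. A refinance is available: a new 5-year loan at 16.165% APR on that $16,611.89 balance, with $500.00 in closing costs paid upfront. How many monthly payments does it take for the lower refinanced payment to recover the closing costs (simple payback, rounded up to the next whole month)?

Current payment = 18,250 × 17.04%/12 / (1 − (1+0.0142000)^−60) = $453.95.
Refinanced payment = 16,611.89 × 0.0134708 / (1 − (1+0.0134708)^−60) = $405.43.
Monthly savings = $453.95 − $405.43 = $48.52.
Break-even = $500.00 / $48.52 = 10.31 → 11 months.

11 months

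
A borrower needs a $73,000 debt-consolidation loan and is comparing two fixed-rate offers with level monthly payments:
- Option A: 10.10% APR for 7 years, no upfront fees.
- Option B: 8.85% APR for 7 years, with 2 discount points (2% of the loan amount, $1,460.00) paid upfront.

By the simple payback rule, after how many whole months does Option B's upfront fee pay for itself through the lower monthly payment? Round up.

32 months

Option A: monthly rate = 10.1%/12 = 0.0084167; payment = 73,000 × 0.0084167 / (1 − (1+0.0084167)^−84) = $1,215.66.
Option B: at 8.85% the monthly rate is 0.0073750, so the payment is 73,000 × 0.0073750 / (1 − 1.0073750^−84) = $1,168.95.
Monthly savings = $1,215.66 − $1,168.95 = $46.71.
Break-even = $1,460.00 / $46.71 = 31.26 → 32 months.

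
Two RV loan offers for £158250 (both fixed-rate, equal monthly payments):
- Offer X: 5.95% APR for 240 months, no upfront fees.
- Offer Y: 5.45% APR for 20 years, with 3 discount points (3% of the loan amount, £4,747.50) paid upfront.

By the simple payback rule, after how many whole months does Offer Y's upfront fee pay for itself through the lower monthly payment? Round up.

106 months

Offer X: at 5.95% the monthly rate is 0.0049583, so the payment is 158,250 × 0.0049583 / (1 − 1.0049583^−240) = £1,129.19.
Offer Y: at 5.45% the monthly rate is 0.0045417, so the payment is 158,250 × 0.0045417 / (1 − 1.0045417^−240) = £1,084.12.
Monthly savings = £1,129.19 − £1,084.12 = £45.07.
Break-even = £4,747.50 / £45.07 = 105.34 → 106 months.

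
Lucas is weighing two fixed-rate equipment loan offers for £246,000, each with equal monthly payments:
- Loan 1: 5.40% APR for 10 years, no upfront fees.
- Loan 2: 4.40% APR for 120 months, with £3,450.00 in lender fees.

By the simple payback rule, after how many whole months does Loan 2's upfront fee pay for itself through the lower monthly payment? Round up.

29 months

Loan 1: at 5.40% the monthly rate is 0.0045000, so the payment is 246,000 × 0.0045000 / (1 − 1.0045000^−120) = £2,657.57.
Loan 2: at 4.40% the monthly rate is 0.0036667, so the payment is 246,000 × 0.0036667 / (1 − 1.0036667^−120) = £2,537.66.
Monthly savings = £2,657.57 − £2,537.66 = £119.91.
Break-even = £3,450.00 / £119.91 = 28.77 → 29 months.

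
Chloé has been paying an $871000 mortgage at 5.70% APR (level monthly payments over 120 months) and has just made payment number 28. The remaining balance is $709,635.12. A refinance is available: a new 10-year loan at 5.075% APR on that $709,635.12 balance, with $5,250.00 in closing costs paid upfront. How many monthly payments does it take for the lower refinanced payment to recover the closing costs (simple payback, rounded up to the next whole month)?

Current payment = 871,000 × 5.7%/12 / (1 − (1+0.0047500)^−120) = $9,539.19.
Refinanced payment = 709,635.12 × 0.0042292 / (1 − (1+0.0042292)^−120) = $7,552.82.
Monthly savings = $9,539.19 − $7,552.82 = $1,986.37.
Break-even = $5,250.00 / $1,986.37 = 2.64 → 3 months.

3 months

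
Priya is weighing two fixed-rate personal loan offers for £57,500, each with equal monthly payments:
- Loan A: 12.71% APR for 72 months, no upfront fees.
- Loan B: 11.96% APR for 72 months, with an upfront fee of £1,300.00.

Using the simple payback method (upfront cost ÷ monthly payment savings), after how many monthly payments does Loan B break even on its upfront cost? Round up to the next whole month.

Loan A: at 12.71% the monthly rate is 0.0105917, so the payment is 57,500 × 0.0105917 / (1 − 1.0105917^−72) = £1,145.48.
Loan B: at 11.96% the monthly rate is 0.0099667, so the payment is 57,500 × 0.0099667 / (1 − 1.0099667^−72) = £1,122.94.
Monthly savings = £1,145.48 − £1,122.94 = £22.54.
Break-even = £1,300.00 / £22.54 = 57.68 → 58 months.

58 months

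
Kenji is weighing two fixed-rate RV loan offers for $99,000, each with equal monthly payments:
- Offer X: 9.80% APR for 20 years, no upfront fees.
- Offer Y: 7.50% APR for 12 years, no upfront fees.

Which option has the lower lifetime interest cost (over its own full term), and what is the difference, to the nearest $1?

Offer Y by $75,717

Offer X: monthly rate = 9.8%/12 = 0.0081667; payment = 99,000 × 0.0081667 / (1 − (1+0.0081667)^−240) = $942.29.
Total interest on Offer X = 240 × $942.29 − $99,000 = $127,149.60.
Offer Y: monthly rate = 7.5%/12 = 0.0062500; payment = 99,000 × 0.0062500 / (1 − (1+0.0062500)^−144) = $1,044.67.
Total interest on Offer Y = 144 × $1,044.67 − $99,000 = $51,432.48.
Offer Y is lower by $75,717.12.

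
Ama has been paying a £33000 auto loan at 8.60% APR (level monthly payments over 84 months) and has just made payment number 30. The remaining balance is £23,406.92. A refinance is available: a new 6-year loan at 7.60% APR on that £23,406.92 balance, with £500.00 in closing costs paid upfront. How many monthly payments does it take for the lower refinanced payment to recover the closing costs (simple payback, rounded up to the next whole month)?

5 months

Current payment = 33,000 × 8.6%/12 / (1 − (1+0.0071667)^−84) = £524.27.
Refinanced payment = 23,406.92 × 0.0063333 / (1 − (1+0.0063333)^−72) = £405.84.
Monthly savings = £524.27 − £405.84 = £118.43.
Break-even = £500.00 / £118.43 = 4.22 → 5 months.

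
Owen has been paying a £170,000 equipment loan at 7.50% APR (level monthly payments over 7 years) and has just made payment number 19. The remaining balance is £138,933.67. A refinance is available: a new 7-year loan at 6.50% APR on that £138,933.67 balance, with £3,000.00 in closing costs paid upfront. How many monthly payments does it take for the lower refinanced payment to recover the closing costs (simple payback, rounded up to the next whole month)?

6 months

Current payment = 170,000 × 7.5%/12 / (1 − (1+0.0062500)^−84) = £2,607.51.
Refinanced payment = 138,933.67 × 0.0054167 / (1 − (1+0.0054167)^−84) = £2,063.09.
Monthly savings = £2,607.51 − £2,063.09 = £544.42.
Break-even = £3,000.00 / £544.42 = 5.51 → 6 months.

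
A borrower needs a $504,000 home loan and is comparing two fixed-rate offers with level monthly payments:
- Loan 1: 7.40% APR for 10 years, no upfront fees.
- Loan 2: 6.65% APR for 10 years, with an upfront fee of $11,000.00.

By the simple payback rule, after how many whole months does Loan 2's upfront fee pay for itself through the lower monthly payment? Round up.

57 months

Loan 1: at 7.40% the monthly rate is 0.0061667, so the payment is 504,000 × 0.0061667 / (1 − 1.0061667^−120) = $5,956.30.
Loan 2: monthly rate = 6.65%/12 = 0.0055417; payment = 504,000 × 0.0055417 / (1 − (1+0.0055417)^−120) = $5,761.36.
Monthly savings = $5,956.30 − $5,761.36 = $194.94.
Break-even = $11,000.00 / $194.94 = 56.43 → 57 months.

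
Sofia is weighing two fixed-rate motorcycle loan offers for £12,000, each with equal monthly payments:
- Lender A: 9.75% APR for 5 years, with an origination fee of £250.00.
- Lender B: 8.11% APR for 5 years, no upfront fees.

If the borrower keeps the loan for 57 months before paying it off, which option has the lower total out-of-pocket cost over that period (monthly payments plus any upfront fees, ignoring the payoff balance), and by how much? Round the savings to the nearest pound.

Lender A: at 9.75% the monthly rate is 0.0081250, so the payment is 12,000 × 0.0081250 / (1 − 1.0081250^−60) = £253.49.
Lender B: monthly rate = 8.11%/12 = 0.0067583; payment = 12,000 × 0.0067583 / (1 − (1+0.0067583)^−60) = £243.95.
Over 57 months: Lender A costs 57 × £253.49 + £250.00 = £14,698.93; Lender B costs 57 × £243.95 = £13,905.15.
Lender B is cheaper by £14,698.93 − £13,905.15 = £793.78.

Lender B by £794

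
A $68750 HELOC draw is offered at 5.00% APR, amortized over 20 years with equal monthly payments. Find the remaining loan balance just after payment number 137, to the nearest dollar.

With monthly rate i = 5%/12 = 0.0041667, the balance after k of n payments is P · [(1+i)^n − (1+i)^k] / [(1+i)^n − 1].
(1+0.0041667)^240 = 2.71264029 and (1+0.0041667)^137 = 1.76764365, so the balance is 68,750 × (2.71264029 − 1.76764365) / (2.71264029 − 1) = $37,934.71.

$37,935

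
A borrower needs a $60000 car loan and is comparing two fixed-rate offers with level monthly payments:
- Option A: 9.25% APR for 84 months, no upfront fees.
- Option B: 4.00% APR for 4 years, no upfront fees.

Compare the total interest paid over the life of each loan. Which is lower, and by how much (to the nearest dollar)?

Option A: at 9.25% the monthly rate is 0.0077083, so the payment is 60,000 × 0.0077083 / (1 − 1.0077083^−84) = $972.97.
Total interest on Option A = 84 × $972.97 − $60,000 = $21,729.48.
Option B: monthly rate = 4%/12 = 0.0033333; payment = 60,000 × 0.0033333 / (1 − (1+0.0033333)^−48) = $1,354.74.
Total interest on Option B = 48 × $1,354.74 − $60,000 = $5,027.52.
Option B is lower by $16,701.96.

Option B by $16,702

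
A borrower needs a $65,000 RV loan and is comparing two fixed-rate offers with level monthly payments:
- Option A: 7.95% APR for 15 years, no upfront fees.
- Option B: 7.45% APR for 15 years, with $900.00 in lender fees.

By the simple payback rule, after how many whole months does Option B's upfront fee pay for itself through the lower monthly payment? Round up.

49 months

Option A: at 7.95% the monthly rate is 0.0066250, so the payment is 65,000 × 0.0066250 / (1 − 1.0066250^−180) = $619.30.
Option B: at 7.45% the monthly rate is 0.0062083, so the payment is 65,000 × 0.0062083 / (1 − 1.0062083^−180) = $600.71.
Monthly savings = $619.30 − $600.71 = $18.59.
Break-even = $900.00 / $18.59 = 48.41 → 49 months.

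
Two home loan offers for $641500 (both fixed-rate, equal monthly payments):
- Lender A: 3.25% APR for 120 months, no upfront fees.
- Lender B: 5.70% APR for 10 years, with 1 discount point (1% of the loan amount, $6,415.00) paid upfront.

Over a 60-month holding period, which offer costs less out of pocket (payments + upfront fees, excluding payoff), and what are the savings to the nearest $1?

Lender A: at 3.25% the monthly rate is 0.0027083, so the payment is 641,500 × 0.0027083 / (1 − 1.0027083^−120) = $6,268.68.
Lender B: at 5.70% the monthly rate is 0.0047500, so the payment is 641,500 × 0.0047500 / (1 − 1.0047500^−120) = $7,025.71.
Over 60 months: Lender A costs 60 × $6,268.68 = $376,120.80; Lender B costs 60 × $7,025.71 + $6,415.00 = $427,957.60.
Lender A is cheaper by $427,957.60 − $376,120.80 = $51,836.80.

Lender A by $51,837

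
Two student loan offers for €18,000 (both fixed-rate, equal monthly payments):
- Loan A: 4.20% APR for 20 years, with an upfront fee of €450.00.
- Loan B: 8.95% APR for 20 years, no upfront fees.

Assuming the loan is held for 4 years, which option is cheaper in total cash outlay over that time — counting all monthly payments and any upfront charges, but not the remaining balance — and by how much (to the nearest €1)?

Loan A by €1,969

Loan A: monthly rate = 4.2%/12 = 0.0035000; payment = 18,000 × 0.0035000 / (1 − (1+0.0035000)^−240) = €110.98.
Loan B: monthly rate = 8.95%/12 = 0.0074583; payment = 18,000 × 0.0074583 / (1 − (1+0.0074583)^−240) = €161.37.
Over 48 months: Loan A costs 48 × €110.98 + €450.00 = €5,777.04; Loan B costs 48 × €161.37 = €7,745.76.
Loan A is cheaper by €7,745.76 − €5,777.04 = €1,968.72.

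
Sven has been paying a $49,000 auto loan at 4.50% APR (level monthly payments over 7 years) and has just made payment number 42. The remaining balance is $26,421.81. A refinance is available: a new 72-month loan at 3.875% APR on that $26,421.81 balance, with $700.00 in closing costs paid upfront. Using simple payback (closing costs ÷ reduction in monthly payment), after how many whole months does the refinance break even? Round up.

3 months

Current payment = 49,000 × 4.5%/12 / (1 − (1+0.0037500)^−84) = $681.11.
Refinanced payment = 26,421.81 × 0.0032292 / (1 − (1+0.0032292)^−72) = $411.87.
Monthly savings = $681.11 − $411.87 = $269.24.
Break-even = $700.00 / $269.24 = 2.60 → 3 months.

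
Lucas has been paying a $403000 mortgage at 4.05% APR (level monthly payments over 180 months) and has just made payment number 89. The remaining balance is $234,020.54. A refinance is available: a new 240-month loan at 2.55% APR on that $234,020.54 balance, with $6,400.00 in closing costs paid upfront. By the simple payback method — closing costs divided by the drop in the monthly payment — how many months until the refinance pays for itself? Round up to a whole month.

Current payment = 403,000 × 4.05%/12 / (1 − (1+0.0033750)^−180) = $2,991.05.
Refinanced payment = 234,020.54 × 0.0021250 / (1 − (1+0.0021250)^−240) = $1,245.79.
Monthly savings = $2,991.05 − $1,245.79 = $1,745.26.
Break-even = $6,400.00 / $1,745.26 = 3.67 → 4 months.

4 months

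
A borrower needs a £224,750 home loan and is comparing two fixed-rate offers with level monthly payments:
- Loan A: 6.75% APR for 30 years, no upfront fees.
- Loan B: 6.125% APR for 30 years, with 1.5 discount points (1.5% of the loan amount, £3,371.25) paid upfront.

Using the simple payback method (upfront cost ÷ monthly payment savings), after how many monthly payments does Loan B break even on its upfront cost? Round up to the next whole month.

37 months

Loan A: at 6.75% the monthly rate is 0.0056250, so the payment is 224,750 × 0.0056250 / (1 − 1.0056250^−360) = £1,457.72.
Loan B: monthly rate = 6.125%/12 = 0.0051042; payment = 224,750 × 0.0051042 / (1 − (1+0.0051042)^−360) = £1,365.60.
Monthly savings = £1,457.72 − £1,365.60 = £92.12.
Break-even = £3,371.25 / £92.12 = 36.60 → 37 months.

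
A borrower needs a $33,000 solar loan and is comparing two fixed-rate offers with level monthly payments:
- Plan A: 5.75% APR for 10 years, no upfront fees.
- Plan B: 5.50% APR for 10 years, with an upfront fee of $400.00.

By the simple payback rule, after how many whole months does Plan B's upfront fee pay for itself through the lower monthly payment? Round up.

Plan A: monthly rate = 5.75%/12 = 0.0047917; payment = 33,000 × 0.0047917 / (1 − (1+0.0047917)^−120) = $362.24.
Plan B: monthly rate = 5.5%/12 = 0.0045833; payment = 33,000 × 0.0045833 / (1 − (1+0.0045833)^−120) = $358.14.
Monthly savings = $362.24 − $358.14 = $4.10.
Break-even = $400.00 / $4.10 = 97.56 → 98 months.

98 months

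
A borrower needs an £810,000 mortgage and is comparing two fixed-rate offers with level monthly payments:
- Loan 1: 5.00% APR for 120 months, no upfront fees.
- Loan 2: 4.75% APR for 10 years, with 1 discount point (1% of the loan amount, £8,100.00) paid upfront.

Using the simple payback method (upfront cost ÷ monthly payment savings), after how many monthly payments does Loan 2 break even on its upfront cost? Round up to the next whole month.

83 months

Loan 1: monthly rate = 5%/12 = 0.0041667; payment = 810,000 × 0.0041667 / (1 − (1+0.0041667)^−120) = £8,591.31.
Loan 2: at 4.75% the monthly rate is 0.0039583, so the payment is 810,000 × 0.0039583 / (1 − 1.0039583^−120) = £8,492.67.
Monthly savings = £8,591.31 − £8,492.67 = £98.64.
Break-even = £8,100.00 / £98.64 = 82.12 → 83 months.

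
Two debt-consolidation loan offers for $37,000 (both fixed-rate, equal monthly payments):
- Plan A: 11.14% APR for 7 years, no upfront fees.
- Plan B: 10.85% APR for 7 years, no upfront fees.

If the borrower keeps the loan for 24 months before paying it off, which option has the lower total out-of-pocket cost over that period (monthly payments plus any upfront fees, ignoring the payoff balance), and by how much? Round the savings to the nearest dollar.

Plan B by $135

Plan A: at 11.14% the monthly rate is 0.0092833, so the payment is 37,000 × 0.0092833 / (1 − 1.0092833^−84) = $636.26.
Plan B: monthly rate = 10.85%/12 = 0.0090417; payment = 37,000 × 0.0090417 / (1 − (1+0.0090417)^−84) = $630.62.
Over 24 months: Plan A costs 24 × $636.26 = $15,270.24; Plan B costs 24 × $630.62 = $15,134.88.
Plan B is cheaper by $15,270.24 − $15,134.88 = $135.36.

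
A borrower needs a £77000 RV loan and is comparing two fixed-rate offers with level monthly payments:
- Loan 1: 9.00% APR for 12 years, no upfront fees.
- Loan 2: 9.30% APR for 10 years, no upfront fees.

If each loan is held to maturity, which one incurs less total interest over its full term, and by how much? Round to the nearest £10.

Loan 1: at 9.00% the monthly rate is 0.0075000, so the payment is 77,000 × 0.0075000 / (1 − 1.0075000^−144) = £876.28.
Total interest on Loan 1 = 144 × £876.28 − £77,000 = £49,184.32.
Loan 2: monthly rate = 9.3%/12 = 0.0077500; payment = 77,000 × 0.0077500 / (1 − (1+0.0077500)^−120) = £987.95.
Total interest on Loan 2 = 120 × £987.95 − £77,000 = £41,554.00.
Loan 2 is lower by £7,630.32.

Loan 2 by £7,630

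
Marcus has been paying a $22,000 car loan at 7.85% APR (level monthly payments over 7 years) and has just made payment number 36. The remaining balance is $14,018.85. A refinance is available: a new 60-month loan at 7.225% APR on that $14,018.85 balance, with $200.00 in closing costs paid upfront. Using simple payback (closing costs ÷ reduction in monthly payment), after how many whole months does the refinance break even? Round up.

Current payment = 22,000 × 7.85%/12 / (1 − (1+0.0065417)^−84) = $341.25.
Refinanced payment = 14,018.85 × 0.0060208 / (1 − (1+0.0060208)^−60) = $279.08.
Monthly savings = $341.25 − $279.08 = $62.17.
Break-even = $200.00 / $62.17 = 3.22 → 4 months.

4 months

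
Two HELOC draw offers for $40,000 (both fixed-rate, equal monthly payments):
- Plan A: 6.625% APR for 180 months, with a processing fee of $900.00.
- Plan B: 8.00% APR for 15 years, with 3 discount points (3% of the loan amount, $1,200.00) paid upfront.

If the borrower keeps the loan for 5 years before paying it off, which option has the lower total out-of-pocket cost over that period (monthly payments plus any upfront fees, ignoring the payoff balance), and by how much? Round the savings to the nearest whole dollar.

Plan A by $2,164

Plan A: at 6.625% the monthly rate is 0.0055208, so the payment is 40,000 × 0.0055208 / (1 − 1.0055208^−180) = $351.20.
Plan B: monthly rate = 8%/12 = 0.0066667; payment = 40,000 × 0.0066667 / (1 − (1+0.0066667)^−180) = $382.26.
Over 60 months: Plan A costs 60 × $351.20 + $900.00 = $21,972.00; Plan B costs 60 × $382.26 + $1,200.00 = $24,135.60.
Plan A is cheaper by $24,135.60 − $21,972.00 = $2,163.60.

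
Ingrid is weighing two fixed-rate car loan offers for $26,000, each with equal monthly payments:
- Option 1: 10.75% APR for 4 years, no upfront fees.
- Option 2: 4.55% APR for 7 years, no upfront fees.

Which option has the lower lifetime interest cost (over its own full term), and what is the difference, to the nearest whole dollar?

Option 1: monthly rate = 10.75%/12 = 0.0089583; payment = 26,000 × 0.0089583 / (1 − (1+0.0089583)^−48) = $668.83.
Total interest on Option 1 = 48 × $668.83 − $26,000 = $6,103.84.
Option 2: at 4.55% the monthly rate is 0.0037917, so the payment is 26,000 × 0.0037917 / (1 − 1.0037917^−84) = $362.01.
Total interest on Option 2 = 84 × $362.01 − $26,000 = $4,408.84.
Option 2 is lower by $1,695.00.

Option 2 by $1,695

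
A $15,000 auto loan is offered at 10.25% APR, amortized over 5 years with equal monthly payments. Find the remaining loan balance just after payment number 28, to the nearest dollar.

With monthly rate i = 10.25%/12 = 0.0085417, the balance after k of n payments is P · [(1+i)^n − (1+i)^k] / [(1+i)^n − 1].
(1+0.0085417)^60 = 1.66583014 and (1+0.0085417)^28 = 1.26890079, so the balance is 15,000 × (1.66583014 − 1.26890079) / (1.66583014 − 1) = $8,942.13.

$8,942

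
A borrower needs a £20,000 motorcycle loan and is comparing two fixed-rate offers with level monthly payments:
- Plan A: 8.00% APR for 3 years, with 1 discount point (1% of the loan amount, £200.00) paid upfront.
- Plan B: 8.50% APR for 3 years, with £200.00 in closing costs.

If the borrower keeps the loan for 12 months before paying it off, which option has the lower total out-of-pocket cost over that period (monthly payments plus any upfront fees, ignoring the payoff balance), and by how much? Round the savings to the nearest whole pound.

Plan A: at 8.00% the monthly rate is 0.0066667, so the payment is 20,000 × 0.0066667 / (1 − 1.0066667^−36) = £626.73.
Plan B: monthly rate = 8.5%/12 = 0.0070833; payment = 20,000 × 0.0070833 / (1 − (1+0.0070833)^−36) = £631.35.
Over 12 months: Plan A costs 12 × £626.73 + £200.00 = £7,720.76; Plan B costs 12 × £631.35 + £200.00 = £7,776.20.
Plan A is cheaper by £7,776.20 − £7,720.76 = £55.44.

Plan A by £55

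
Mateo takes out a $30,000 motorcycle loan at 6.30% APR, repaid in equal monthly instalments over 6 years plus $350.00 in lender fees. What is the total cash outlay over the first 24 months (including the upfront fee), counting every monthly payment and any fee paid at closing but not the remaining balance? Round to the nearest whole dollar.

At 6.30% the monthly rate is 0.0052500, so the payment is 30,000 × 0.0052500 / (1 − 1.0052500^−72) = $501.45.
Total outlay = 24 × $501.45 + $350.00 = $12,384.80.

$12,385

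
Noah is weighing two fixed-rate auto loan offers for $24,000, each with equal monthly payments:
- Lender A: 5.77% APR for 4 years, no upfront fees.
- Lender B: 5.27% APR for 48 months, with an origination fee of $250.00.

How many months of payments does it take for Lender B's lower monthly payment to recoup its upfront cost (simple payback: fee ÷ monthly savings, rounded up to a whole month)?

46 months

Lender A: monthly rate = 5.77%/12 = 0.0048083; payment = 24,000 × 0.0048083 / (1 − (1+0.0048083)^−48) = $561.11.
Lender B: monthly rate = 5.27%/12 = 0.0043917; payment = 24,000 × 0.0043917 / (1 − (1+0.0043917)^−48) = $555.64.
Monthly savings = $561.11 − $555.64 = $5.47.
Break-even = $250.00 / $5.47 = 45.70 → 46 months.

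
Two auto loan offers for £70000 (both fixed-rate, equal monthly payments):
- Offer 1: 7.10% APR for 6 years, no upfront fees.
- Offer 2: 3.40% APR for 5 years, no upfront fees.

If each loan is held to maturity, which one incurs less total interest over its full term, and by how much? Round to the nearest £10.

Offer 2 by £9,950

Offer 1: monthly rate = 7.1%/12 = 0.0059167; payment = 70,000 × 0.0059167 / (1 − (1+0.0059167)^−72) = £1,196.79.
Total interest on Offer 1 = 72 × £1,196.79 − £70,000 = £16,168.88.
Offer 2: at 3.40% the monthly rate is 0.0028333, so the payment is 70,000 × 0.0028333 / (1 − 1.0028333^−60) = £1,270.29.
Total interest on Offer 2 = 60 × £1,270.29 − £70,000 = £6,217.40.
Offer 2 is lower by £9,951.48.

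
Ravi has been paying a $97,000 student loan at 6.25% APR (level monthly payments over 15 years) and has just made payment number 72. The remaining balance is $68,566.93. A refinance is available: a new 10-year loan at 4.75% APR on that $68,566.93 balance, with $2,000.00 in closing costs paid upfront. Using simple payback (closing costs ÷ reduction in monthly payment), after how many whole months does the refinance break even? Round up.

Current payment = 97,000 × 6.25%/12 / (1 − (1+0.0052083)^−180) = $831.70.
Refinanced payment = 68,566.93 × 0.0039583 / (1 − (1+0.0039583)^−120) = $718.91.
Monthly savings = $831.70 − $718.91 = $112.79.
Break-even = $2,000.00 / $112.79 = 17.73 → 18 months.

18 months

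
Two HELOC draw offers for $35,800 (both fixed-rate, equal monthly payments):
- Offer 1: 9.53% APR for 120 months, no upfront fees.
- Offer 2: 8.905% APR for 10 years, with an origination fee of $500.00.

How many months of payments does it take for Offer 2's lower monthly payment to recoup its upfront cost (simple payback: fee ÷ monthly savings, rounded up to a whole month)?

Offer 1: at 9.53% the monthly rate is 0.0079417, so the payment is 35,800 × 0.0079417 / (1 − 1.0079417^−120) = $463.83.
Offer 2: at 8.905% the monthly rate is 0.0074208, so the payment is 35,800 × 0.0074208 / (1 − 1.0074208^−120) = $451.66.
Monthly savings = $463.83 − $451.66 = $12.17.
Break-even = $500.00 / $12.17 = 41.08 → 42 months.

42 months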